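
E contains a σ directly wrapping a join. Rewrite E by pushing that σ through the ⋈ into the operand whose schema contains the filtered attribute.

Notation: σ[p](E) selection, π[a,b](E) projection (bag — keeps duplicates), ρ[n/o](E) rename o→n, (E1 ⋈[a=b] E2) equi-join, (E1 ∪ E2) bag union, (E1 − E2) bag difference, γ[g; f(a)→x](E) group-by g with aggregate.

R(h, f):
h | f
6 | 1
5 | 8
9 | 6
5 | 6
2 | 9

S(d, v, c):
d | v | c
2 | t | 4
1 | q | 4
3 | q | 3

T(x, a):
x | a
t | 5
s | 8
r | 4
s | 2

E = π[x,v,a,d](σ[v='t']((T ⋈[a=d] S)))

σ filters on v, owned by the right side.
E' = π[x,v,a,d]((T ⋈[a=d] σ[v='t'](S)))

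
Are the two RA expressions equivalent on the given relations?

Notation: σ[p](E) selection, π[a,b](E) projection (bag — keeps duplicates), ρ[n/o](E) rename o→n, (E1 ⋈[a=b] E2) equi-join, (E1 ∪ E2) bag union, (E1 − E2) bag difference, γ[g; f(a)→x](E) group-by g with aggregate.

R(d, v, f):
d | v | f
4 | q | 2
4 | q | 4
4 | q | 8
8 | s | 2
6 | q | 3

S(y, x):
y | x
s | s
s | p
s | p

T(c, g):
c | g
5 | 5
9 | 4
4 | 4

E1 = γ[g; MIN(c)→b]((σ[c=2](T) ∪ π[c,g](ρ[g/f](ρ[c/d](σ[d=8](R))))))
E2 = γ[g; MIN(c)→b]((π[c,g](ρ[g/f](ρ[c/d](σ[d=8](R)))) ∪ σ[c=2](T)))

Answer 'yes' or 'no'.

E1 row counts bottom-up:
  T → 3
  σ[c=2](T) → 0
  R → 5
  σ[d=8](R) → 1
  ρ[c/d](σ[d=8](R)) → 1
  ρ[g/f](ρ[c/d](σ[d=8](R))) → 1
  π[c,g](ρ[g/f](ρ[c/d](σ[d=8](R)))) → 1
  (σ[c=2](T) ∪ π[c,g](ρ[g/f](ρ[c/d](σ[d=8](R))))) → 1
  γ[g; MIN(c)→b]((σ[c=2](T) ∪ π[c,g](ρ[g/f](ρ[c/d](σ[d=8](R)))))) → 1
E2 row counts bottom-up:
  R → 5
  σ[d=8](R) → 1
  ρ[c/d](σ[d=8](R)) → 1
  ρ[g/f](ρ[c/d](σ[d=8](R))) → 1
  π[c,g](ρ[g/f](ρ[c/d](σ[d=8](R)))) → 1
  T → 3
  σ[c=2](T) → 0
  (π[c,g](ρ[g/f](ρ[c/d](σ[d=8](R)))) ∪ σ[c=2](T)) → 1
  γ[g; MIN(c)→b]((π[c,g](ρ[g/f](ρ[c/d](σ[d=8](R)))) ∪ σ[c=2](T))) → 1

E1 and E2 produce the same multiset:
g | b
2 | 8

yes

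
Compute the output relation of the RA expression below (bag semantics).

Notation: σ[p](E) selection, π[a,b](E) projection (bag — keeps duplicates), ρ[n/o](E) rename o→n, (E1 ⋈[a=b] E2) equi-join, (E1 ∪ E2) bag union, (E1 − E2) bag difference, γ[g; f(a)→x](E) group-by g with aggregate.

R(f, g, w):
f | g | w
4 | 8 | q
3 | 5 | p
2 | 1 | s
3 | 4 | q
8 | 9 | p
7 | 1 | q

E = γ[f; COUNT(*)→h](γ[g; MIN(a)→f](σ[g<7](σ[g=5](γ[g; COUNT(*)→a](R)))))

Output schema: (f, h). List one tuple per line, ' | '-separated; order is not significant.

Subexpression sizes:
  R → 6
  γ[g; COUNT(*)→a](R) → 5
  σ[g=5](γ[g; COUNT(*)→a](R)) → 1
  σ[g<7](σ[g=5](γ[g; COUNT(*)→a](R))) → 1
  γ[g; MIN(a)→f](σ[g<7](σ[g=5](γ[g; COUNT(*)→a](R)))) → 1
  γ[f; COUNT(*)→h](γ[g; MIN(a)→f](σ[g<7](σ[g=5](γ[g; COUNT(*)→a](R))))) → 1

== RESULT ==
f | h
1 | 1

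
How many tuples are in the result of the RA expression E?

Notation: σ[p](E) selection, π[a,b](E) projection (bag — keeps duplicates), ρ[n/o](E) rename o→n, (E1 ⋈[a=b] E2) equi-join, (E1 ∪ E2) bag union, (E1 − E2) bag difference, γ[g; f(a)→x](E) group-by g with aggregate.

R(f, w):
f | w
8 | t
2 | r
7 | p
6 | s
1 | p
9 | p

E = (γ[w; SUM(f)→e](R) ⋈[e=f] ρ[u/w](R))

Subexpression sizes:
  R → 6
  γ[w; SUM(f)→e](R) → 4
  R → 6
  ρ[u/w](R) → 6
  (γ[w; SUM(f)→e](R) ⋈[e=f] ρ[u/w](R)) → 3

|E| = 3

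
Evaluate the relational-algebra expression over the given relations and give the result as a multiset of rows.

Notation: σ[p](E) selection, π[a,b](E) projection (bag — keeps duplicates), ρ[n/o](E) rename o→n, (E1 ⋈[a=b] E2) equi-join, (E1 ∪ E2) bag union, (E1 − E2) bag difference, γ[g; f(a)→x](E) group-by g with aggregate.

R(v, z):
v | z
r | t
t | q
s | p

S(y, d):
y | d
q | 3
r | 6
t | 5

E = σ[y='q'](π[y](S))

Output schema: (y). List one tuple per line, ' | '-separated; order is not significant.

Per-node cardinality:
  S → 3
  π[y](S) → 3
  σ[y='q'](π[y](S)) → 1

== RESULT ==
y
q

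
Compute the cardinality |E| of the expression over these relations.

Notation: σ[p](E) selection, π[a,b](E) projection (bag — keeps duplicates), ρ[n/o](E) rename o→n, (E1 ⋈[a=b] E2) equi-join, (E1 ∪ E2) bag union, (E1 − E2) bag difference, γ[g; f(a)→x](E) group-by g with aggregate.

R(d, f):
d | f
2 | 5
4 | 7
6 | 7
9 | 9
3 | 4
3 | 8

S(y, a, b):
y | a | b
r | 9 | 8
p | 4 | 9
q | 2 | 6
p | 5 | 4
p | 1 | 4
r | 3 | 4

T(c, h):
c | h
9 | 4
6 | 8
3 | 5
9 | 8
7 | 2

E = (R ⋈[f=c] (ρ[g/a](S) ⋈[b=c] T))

Stepwise |·|:
  R → 6
  S → 6
  ρ[g/a](S) → 6
  T → 5
  (ρ[g/a](S) ⋈[b=c] T) → 3
  (R ⋈[f=c] (ρ[g/a](S) ⋈[b=c] T)) → 2

|E| = 2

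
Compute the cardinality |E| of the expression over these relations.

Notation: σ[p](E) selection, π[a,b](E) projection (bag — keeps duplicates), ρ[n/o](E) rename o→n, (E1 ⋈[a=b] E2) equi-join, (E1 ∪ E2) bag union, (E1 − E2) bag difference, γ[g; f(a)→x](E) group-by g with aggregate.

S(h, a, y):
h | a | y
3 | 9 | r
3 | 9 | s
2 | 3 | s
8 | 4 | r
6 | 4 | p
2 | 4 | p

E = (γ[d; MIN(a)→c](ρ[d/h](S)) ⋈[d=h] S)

Row counts bottom-up:
  S → 6
  ρ[d/h](S) → 6
  γ[d; MIN(a)→c](ρ[d/h](S)) → 4
  S → 6
  (γ[d; MIN(a)→c](ρ[d/h](S)) ⋈[d=h] S) → 6

|E| = 6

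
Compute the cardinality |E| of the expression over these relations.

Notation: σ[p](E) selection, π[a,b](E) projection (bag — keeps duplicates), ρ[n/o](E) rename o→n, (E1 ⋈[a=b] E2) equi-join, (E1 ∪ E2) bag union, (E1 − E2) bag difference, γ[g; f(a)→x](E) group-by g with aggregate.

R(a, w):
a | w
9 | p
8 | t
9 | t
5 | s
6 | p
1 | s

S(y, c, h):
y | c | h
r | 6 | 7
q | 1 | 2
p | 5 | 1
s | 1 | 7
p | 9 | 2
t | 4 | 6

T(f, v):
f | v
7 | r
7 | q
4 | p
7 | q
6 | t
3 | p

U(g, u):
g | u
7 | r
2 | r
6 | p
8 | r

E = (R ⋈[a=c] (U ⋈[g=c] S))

Stepwise |·|:
  R → 6
  U → 4
  S → 6
  (U ⋈[g=c] S) → 1
  (R ⋈[a=c] (U ⋈[g=c] S)) → 1

|E| = 1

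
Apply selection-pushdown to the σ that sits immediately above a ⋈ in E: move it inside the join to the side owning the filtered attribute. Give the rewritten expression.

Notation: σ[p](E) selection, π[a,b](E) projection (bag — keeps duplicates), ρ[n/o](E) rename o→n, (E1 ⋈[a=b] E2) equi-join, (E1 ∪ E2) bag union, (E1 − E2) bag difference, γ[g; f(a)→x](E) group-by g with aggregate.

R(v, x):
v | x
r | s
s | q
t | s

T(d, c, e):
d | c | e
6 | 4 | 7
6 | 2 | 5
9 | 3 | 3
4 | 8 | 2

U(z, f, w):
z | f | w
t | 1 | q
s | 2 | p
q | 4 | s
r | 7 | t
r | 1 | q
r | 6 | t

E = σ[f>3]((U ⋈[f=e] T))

σ filters on f, owned by the left side.
E' = (σ[f>3](U) ⋈[f=e] T)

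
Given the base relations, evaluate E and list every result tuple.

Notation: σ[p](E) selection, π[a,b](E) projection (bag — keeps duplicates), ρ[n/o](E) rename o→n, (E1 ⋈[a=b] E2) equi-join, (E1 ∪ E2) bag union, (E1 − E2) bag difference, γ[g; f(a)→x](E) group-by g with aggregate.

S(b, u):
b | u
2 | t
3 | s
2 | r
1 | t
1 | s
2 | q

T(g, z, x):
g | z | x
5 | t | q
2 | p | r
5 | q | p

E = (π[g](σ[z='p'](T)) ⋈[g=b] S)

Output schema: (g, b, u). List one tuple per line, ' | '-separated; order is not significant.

Per-node cardinality:
  T → 3
  σ[z='p'](T) → 1
  π[g](σ[z='p'](T)) → 1
  S → 6
  (π[g](σ[z='p'](T)) ⋈[g=b] S) → 3

== RESULT ==
g | b | u
2 | 2 | q
2 | 2 | r
2 | 2 | t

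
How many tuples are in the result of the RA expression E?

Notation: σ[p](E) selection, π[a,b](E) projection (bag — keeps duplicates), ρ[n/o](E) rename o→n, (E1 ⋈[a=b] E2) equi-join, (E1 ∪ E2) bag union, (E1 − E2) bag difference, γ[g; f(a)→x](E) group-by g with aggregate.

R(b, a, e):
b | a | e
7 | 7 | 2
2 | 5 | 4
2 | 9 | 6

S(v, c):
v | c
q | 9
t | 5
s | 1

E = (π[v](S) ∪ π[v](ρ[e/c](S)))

Subexpression sizes:
  S → 3
  π[v](S) → 3
  S → 3
  ρ[e/c](S) → 3
  π[v](ρ[e/c](S)) → 3
  (π[v](S) ∪ π[v](ρ[e/c](S))) → 6

|E| = 6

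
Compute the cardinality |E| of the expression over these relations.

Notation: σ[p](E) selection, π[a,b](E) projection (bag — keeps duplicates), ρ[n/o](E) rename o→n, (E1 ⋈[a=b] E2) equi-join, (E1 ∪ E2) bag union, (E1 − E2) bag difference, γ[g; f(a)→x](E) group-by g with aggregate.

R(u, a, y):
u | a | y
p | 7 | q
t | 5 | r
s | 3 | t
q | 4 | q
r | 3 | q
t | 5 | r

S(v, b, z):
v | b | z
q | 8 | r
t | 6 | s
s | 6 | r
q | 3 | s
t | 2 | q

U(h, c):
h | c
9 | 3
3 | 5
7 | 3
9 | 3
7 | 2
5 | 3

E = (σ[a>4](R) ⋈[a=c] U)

Stepwise |·|:
  R → 6
  σ[a>4](R) → 3
  U → 6
  (σ[a>4](R) ⋈[a=c] U) → 2

|E| = 2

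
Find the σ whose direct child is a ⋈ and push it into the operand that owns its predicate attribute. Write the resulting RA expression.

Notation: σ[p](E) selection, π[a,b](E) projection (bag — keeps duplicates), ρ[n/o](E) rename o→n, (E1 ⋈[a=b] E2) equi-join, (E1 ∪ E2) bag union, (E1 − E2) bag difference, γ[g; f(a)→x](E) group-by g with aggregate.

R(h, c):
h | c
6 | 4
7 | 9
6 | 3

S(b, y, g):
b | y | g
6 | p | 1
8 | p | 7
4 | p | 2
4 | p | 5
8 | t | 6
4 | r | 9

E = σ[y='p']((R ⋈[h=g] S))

σ filters on y, owned by the right side.
E' = (R ⋈[h=g] σ[y='p'](S))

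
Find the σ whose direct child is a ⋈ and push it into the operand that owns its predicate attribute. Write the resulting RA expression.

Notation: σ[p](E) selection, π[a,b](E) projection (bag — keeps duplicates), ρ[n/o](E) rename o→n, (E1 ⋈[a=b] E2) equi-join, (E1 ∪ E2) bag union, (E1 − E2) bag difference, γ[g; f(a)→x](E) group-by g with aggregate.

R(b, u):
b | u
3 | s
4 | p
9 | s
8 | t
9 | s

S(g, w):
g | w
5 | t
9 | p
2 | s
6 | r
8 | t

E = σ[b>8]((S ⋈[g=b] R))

σ filters on b, owned by the right side.
E' = (S ⋈[g=b] σ[b>8](R))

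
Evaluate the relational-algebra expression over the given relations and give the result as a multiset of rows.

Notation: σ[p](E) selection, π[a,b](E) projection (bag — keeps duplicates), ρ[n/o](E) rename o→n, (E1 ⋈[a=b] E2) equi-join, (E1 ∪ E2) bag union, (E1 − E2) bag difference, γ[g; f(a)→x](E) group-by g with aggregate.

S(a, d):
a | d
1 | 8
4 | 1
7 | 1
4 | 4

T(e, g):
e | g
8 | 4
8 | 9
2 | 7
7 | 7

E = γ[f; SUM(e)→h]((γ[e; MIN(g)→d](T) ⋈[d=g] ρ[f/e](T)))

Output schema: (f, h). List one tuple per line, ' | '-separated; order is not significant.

Per-node cardinality:
  T → 4
  γ[e; MIN(g)→d](T) → 3
  T → 4
  ρ[f/e](T) → 4
  (γ[e; MIN(g)→d](T) ⋈[d=g] ρ[f/e](T)) → 5
  γ[f; SUM(e)→h]((γ[e; MIN(g)→d](T) ⋈[d=g] ρ[f/e](T))) → 3

== RESULT ==
f | h
2 | 9
7 | 9
8 | 8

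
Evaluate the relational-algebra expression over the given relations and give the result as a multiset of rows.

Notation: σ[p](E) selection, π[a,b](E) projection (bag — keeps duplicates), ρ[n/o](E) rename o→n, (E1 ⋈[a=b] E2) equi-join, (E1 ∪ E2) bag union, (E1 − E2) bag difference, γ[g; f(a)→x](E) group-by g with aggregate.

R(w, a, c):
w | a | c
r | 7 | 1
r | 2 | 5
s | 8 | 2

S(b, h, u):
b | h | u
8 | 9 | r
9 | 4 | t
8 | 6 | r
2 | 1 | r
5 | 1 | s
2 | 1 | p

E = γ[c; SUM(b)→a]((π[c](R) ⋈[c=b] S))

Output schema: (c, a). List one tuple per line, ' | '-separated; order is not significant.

Stepwise |·|:
  R → 3
  π[c](R) → 3
  S → 6
  (π[c](R) ⋈[c=b] S) → 3
  γ[c; SUM(b)→a]((π[c](R) ⋈[c=b] S)) → 2

== RESULT ==
c | a
2 | 4
5 | 5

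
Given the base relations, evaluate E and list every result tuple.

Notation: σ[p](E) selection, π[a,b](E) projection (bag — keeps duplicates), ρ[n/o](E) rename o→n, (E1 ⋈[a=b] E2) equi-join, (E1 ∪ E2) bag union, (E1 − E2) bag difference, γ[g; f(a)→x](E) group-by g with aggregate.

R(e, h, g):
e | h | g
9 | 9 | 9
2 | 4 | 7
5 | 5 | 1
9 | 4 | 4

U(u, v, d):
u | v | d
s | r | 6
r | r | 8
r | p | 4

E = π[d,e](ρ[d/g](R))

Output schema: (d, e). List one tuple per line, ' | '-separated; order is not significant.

Subexpression sizes:
  R → 4
  ρ[d/g](R) → 4
  π[d,e](ρ[d/g](R)) → 4

== RESULT ==
d | e
1 | 5
4 | 9
7 | 2
9 | 9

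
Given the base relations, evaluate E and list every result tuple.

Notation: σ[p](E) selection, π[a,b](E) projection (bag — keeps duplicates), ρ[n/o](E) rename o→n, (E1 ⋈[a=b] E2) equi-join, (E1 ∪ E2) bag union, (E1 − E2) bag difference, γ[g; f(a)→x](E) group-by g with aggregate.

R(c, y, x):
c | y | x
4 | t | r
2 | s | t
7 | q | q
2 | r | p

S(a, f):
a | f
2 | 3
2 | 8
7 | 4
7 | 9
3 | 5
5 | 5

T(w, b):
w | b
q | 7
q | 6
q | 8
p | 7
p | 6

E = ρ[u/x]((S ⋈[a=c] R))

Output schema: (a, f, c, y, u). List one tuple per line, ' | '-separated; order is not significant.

Per-node cardinality:
  S → 6
  R → 4
  (S ⋈[a=c] R) → 6
  ρ[u/x]((S ⋈[a=c] R)) → 6

== RESULT ==
a | f | c | y | u
2 | 3 | 2 | r | p
2 | 3 | 2 | s | t
2 | 8 | 2 | r | p
2 | 8 | 2 | s | t
7 | 4 | 7 | q | q
7 | 9 | 7 | q | q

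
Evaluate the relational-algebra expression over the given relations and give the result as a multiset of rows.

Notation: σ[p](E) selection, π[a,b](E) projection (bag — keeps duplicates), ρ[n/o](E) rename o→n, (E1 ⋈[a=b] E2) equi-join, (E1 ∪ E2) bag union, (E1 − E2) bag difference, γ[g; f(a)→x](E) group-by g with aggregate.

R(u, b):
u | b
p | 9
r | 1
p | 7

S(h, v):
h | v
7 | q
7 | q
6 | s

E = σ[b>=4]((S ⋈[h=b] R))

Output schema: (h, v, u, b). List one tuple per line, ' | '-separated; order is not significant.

Per-node cardinality:
  S → 3
  R → 3
  (S ⋈[h=b] R) → 2
  σ[b>=4]((S ⋈[h=b] R)) → 2

== RESULT ==
h | v | u | b
7 | q | p | 7
7 | q | p | 7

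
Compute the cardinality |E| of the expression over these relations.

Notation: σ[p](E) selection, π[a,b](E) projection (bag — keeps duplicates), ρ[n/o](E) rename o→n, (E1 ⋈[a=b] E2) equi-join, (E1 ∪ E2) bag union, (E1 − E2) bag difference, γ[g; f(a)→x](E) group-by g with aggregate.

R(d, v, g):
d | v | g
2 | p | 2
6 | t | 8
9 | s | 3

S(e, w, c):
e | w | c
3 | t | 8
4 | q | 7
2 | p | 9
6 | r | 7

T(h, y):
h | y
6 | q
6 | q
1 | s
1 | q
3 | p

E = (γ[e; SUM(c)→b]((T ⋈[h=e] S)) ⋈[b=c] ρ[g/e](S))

Subexpression sizes:
  T → 5
  S → 4
  (T ⋈[h=e] S) → 3
  γ[e; SUM(c)→b]((T ⋈[h=e] S)) → 2
  S → 4
  ρ[g/e](S) → 4
  (γ[e; SUM(c)→b]((T ⋈[h=e] S)) ⋈[b=c] ρ[g/e](S)) → 1

|E| = 1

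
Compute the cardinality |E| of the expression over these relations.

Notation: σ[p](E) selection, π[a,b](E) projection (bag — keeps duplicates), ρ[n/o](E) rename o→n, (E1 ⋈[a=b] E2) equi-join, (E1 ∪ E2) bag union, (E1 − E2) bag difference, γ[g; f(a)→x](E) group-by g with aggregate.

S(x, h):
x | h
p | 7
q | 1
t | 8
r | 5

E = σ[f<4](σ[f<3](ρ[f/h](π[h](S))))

Row counts bottom-up:
  S → 4
  π[h](S) → 4
  ρ[f/h](π[h](S)) → 4
  σ[f<3](ρ[f/h](π[h](S))) → 1
  σ[f<4](σ[f<3](ρ[f/h](π[h](S)))) → 1

|E| = 1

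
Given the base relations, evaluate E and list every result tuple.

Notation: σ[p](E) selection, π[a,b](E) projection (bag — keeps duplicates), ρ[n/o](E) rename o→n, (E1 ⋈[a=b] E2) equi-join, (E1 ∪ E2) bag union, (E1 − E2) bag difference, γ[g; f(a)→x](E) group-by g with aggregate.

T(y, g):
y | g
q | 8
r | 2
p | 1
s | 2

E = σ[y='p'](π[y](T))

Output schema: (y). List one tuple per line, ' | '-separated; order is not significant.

Subexpression sizes:
  T → 4
  π[y](T) → 4
  σ[y='p'](π[y](T)) → 1

== RESULT ==
y
p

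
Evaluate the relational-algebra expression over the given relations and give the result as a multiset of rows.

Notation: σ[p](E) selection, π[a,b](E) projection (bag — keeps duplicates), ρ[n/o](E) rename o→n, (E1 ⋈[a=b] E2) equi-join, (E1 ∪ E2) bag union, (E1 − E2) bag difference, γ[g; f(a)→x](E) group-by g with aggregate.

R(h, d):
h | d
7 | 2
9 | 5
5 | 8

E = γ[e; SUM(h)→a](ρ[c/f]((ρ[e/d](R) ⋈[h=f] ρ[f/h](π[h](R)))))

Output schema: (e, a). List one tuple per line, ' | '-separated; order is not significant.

Per-node cardinality:
  R → 3
  ρ[e/d](R) → 3
  R → 3
  π[h](R) → 3
  ρ[f/h](π[h](R)) → 3
  (ρ[e/d](R) ⋈[h=f] ρ[f/h](π[h](R))) → 3
  ρ[c/f]((ρ[e/d](R) ⋈[h=f] ρ[f/h](π[h](R)))) → 3
  γ[e; SUM(h)→a](ρ[c/f]((ρ[e/d](R) ⋈[h=f] ρ[f/h](π[h](R))))) → 3

== RESULT ==
e | a
2 | 7
5 | 9
8 | 5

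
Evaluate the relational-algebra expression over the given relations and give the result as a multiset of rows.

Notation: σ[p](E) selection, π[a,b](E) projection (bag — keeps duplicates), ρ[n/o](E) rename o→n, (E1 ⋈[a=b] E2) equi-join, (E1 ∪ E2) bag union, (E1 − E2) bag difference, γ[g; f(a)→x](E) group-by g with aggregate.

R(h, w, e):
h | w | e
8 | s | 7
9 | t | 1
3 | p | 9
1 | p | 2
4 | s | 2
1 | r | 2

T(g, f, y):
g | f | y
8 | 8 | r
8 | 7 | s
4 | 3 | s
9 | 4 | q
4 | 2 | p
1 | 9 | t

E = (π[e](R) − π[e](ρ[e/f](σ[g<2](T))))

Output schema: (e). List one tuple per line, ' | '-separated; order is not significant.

Per-node cardinality:
  R → 6
  π[e](R) → 6
  T → 6
  σ[g<2](T) → 1
  ρ[e/f](σ[g<2](T)) → 1
  π[e](ρ[e/f](σ[g<2](T))) → 1
  (π[e](R) − π[e](ρ[e/f](σ[g<2](T)))) → 5

== RESULT ==
e
1
2
2
2
7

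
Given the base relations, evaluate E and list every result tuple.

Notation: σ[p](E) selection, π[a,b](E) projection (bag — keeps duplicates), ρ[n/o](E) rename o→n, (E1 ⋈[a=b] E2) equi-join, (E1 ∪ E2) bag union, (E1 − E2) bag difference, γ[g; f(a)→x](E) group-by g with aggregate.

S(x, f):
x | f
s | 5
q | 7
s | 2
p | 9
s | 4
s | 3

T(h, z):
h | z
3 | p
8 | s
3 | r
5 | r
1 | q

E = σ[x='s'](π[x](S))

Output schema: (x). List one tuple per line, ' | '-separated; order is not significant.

Stepwise |·|:
  S → 6
  π[x](S) → 6
  σ[x='s'](π[x](S)) → 4

== RESULT ==
x
s
s
s
s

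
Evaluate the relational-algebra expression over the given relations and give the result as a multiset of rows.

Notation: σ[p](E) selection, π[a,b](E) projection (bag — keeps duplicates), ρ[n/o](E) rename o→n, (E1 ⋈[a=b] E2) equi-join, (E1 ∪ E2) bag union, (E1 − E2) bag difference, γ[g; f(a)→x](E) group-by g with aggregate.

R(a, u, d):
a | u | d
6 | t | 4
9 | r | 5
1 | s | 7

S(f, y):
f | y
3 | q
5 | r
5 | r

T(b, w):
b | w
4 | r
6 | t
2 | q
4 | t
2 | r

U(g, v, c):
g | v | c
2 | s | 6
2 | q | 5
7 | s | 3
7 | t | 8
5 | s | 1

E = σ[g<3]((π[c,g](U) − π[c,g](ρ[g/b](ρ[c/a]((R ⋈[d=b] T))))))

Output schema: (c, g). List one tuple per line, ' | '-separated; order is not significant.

Row counts bottom-up:
  U → 5
  π[c,g](U) → 5
  R → 3
  T → 5
  (R ⋈[d=b] T) → 2
  ρ[c/a]((R ⋈[d=b] T)) → 2
  ρ[g/b](ρ[c/a]((R ⋈[d=b] T))) → 2
  π[c,g](ρ[g/b](ρ[c/a]((R ⋈[d=b] T)))) → 2
  (π[c,g](U) − π[c,g](ρ[g/b](ρ[c/a]((R ⋈[d=b] T))))) → 5
  σ[g<3]((π[c,g](U) − π[c,g](ρ[g/b](ρ[c/a]((R ⋈[d=b] T)))))) → 2

== RESULT ==
c | g
5 | 2
6 | 2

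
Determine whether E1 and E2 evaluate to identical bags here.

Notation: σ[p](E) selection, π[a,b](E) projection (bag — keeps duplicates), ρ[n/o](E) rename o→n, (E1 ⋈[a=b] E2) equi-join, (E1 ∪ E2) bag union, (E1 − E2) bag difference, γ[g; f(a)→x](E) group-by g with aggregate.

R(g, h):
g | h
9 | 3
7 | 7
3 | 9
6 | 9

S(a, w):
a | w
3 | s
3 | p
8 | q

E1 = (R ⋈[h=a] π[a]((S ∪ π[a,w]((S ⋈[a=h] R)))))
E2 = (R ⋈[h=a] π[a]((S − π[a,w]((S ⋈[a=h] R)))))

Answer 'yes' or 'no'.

E1 subexpression sizes:
  R → 4
  S → 3
  S → 3
  R → 4
  (S ⋈[a=h] R) → 2
  π[a,w]((S ⋈[a=h] R)) → 2
  (S ∪ π[a,w]((S ⋈[a=h] R))) → 5
  π[a]((S ∪ π[a,w]((S ⋈[a=h] R)))) → 5
  (R ⋈[h=a] π[a]((S ∪ π[a,w]((S ⋈[a=h] R))))) → 4
E2 subexpression sizes:
  R → 4
  S → 3
  S → 3
  R → 4
  (S ⋈[a=h] R) → 2
  π[a,w]((S ⋈[a=h] R)) → 2
  (S − π[a,w]((S ⋈[a=h] R))) → 1
  π[a]((S − π[a,w]((S ⋈[a=h] R)))) → 1
  (R ⋈[h=a] π[a]((S − π[a,w]((S ⋈[a=h] R))))) → 0

E1 result:
g | h | a
9 | 3 | 3
9 | 3 | 3
9 | 3 | 3
9 | 3 | 3
E2 result:
g | h | a
(0 rows)
Witness: (9, 3, 3) appears 4× in E1 but 0× in E2.

no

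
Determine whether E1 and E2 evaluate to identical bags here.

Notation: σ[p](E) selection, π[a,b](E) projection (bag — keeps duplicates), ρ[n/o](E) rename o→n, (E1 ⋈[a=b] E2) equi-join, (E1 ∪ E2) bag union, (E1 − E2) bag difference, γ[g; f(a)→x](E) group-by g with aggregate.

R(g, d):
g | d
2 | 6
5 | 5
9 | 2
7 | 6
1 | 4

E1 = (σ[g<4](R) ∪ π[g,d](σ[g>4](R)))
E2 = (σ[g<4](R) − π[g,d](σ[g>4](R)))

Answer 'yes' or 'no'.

E1 per-node cardinality:
  R → 5
  σ[g<4](R) → 2
  R → 5
  σ[g>4](R) → 3
  π[g,d](σ[g>4](R)) → 3
  (σ[g<4](R) ∪ π[g,d](σ[g>4](R))) → 5
E2 per-node cardinality:
  R → 5
  σ[g<4](R) → 2
  R → 5
  σ[g>4](R) → 3
  π[g,d](σ[g>4](R)) → 3
  (σ[g<4](R) − π[g,d](σ[g>4](R))) → 2

E1 result:
g | d
1 | 4
2 | 6
5 | 5
7 | 6
9 | 2
E2 result:
g | d
1 | 4
2 | 6
Witness: (5, 5) appears 1× in E1 but 0× in E2.

no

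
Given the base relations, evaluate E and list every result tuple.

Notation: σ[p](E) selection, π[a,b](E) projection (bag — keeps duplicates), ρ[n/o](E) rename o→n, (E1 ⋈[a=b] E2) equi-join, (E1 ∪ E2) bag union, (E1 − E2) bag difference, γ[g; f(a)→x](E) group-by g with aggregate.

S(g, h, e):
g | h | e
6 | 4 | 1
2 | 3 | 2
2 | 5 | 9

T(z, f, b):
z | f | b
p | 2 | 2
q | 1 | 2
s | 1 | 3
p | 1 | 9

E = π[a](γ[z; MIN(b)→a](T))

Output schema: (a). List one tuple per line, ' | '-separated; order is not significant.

Stepwise |·|:
  T → 4
  γ[z; MIN(b)→a](T) → 3
  π[a](γ[z; MIN(b)→a](T)) → 3

== RESULT ==
a
2
2
3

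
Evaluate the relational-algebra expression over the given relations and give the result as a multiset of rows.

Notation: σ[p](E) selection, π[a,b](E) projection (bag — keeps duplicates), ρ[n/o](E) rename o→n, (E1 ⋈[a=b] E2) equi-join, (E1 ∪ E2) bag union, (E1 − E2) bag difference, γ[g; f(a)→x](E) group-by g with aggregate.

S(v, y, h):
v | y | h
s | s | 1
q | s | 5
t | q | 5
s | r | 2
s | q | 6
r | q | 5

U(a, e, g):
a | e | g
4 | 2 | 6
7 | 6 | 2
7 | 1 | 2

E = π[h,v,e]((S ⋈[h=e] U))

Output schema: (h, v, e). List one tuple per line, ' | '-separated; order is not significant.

Stepwise |·|:
  S → 6
  U → 3
  (S ⋈[h=e] U) → 3
  π[h,v,e]((S ⋈[h=e] U)) → 3

== RESULT ==
h | v | e
1 | s | 1
2 | s | 2
6 | s | 6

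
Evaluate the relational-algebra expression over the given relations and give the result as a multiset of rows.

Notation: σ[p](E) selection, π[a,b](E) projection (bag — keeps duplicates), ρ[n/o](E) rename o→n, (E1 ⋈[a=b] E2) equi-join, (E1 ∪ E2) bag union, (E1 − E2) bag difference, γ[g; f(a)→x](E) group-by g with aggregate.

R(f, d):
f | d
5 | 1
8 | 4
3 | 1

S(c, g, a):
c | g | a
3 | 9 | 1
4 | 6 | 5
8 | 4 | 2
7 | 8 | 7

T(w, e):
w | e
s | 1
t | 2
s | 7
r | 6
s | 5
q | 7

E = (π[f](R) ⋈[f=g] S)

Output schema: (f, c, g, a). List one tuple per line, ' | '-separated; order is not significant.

Stepwise |·|:
  R → 3
  π[f](R) → 3
  S → 4
  (π[f](R) ⋈[f=g] S) → 1

== RESULT ==
f | c | g | a
8 | 7 | 8 | 7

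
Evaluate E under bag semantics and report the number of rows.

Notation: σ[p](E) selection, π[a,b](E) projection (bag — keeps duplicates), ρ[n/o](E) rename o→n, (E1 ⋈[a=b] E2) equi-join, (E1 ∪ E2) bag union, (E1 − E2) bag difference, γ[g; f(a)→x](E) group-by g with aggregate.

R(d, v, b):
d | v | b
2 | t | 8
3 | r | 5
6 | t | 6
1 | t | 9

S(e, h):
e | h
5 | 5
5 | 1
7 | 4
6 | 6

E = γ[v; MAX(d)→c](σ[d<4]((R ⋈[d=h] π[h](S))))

Subexpression sizes:
  R → 4
  S → 4
  π[h](S) → 4
  (R ⋈[d=h] π[h](S)) → 2
  σ[d<4]((R ⋈[d=h] π[h](S))) → 1
  γ[v; MAX(d)→c](σ[d<4]((R ⋈[d=h] π[h](S)))) → 1

|E| = 1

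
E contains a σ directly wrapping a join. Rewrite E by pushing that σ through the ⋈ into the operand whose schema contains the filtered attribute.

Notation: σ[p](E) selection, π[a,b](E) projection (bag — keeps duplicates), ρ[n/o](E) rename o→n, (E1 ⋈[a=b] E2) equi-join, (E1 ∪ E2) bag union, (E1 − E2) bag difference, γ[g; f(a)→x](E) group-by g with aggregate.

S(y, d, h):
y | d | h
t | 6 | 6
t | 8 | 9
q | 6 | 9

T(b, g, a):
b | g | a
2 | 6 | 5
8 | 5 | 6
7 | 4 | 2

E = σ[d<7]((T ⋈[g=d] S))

σ filters on d, owned by the right side.
E' = (T ⋈[g=d] σ[d<7](S))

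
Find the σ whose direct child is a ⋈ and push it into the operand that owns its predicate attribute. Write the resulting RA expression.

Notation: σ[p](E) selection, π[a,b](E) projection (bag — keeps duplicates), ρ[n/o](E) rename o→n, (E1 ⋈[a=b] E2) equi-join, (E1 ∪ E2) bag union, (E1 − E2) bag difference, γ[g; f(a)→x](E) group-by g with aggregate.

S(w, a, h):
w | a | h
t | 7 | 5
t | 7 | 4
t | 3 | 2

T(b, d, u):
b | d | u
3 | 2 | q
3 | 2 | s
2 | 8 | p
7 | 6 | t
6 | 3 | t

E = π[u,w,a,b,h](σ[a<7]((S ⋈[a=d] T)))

σ filters on a, owned by the left side.
E' = π[u,w,a,b,h]((σ[a<7](S) ⋈[a=d] T))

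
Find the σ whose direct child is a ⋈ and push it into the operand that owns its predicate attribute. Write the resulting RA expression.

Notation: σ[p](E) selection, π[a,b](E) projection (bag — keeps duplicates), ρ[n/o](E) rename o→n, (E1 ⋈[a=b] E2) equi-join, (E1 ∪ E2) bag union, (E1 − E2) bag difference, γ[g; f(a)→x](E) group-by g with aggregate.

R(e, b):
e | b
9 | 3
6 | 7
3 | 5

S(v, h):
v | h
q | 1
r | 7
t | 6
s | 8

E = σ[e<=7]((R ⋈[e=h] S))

σ filters on e, owned by the left side.
E' = (σ[e<=7](R) ⋈[e=h] S)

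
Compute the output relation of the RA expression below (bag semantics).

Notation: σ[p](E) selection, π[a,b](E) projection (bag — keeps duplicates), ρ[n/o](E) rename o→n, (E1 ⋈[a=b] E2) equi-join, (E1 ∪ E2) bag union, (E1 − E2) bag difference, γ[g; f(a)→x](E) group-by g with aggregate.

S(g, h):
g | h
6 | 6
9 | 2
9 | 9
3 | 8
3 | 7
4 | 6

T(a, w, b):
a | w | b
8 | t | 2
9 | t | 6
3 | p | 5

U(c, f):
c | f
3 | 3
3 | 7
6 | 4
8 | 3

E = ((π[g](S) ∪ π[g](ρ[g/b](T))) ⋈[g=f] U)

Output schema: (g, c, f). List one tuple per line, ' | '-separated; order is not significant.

Row counts bottom-up:
  S → 6
  π[g](S) → 6
  T → 3
  ρ[g/b](T) → 3
  π[g](ρ[g/b](T)) → 3
  (π[g](S) ∪ π[g](ρ[g/b](T))) → 9
  U → 4
  ((π[g](S) ∪ π[g](ρ[g/b](T))) ⋈[g=f] U) → 5

== RESULT ==
g | c | f
3 | 3 | 3
3 | 3 | 3
3 | 8 | 3
3 | 8 | 3
4 | 6 | 4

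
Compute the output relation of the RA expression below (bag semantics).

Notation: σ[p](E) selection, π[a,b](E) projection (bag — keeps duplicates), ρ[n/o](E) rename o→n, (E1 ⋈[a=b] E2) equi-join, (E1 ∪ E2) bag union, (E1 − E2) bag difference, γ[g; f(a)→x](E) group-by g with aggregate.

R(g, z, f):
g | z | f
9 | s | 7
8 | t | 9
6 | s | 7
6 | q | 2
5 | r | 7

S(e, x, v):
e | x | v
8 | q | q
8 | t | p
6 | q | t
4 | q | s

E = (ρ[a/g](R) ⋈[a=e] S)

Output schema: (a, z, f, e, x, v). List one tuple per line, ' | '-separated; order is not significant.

Row counts bottom-up:
  R → 5
  ρ[a/g](R) → 5
  S → 4
  (ρ[a/g](R) ⋈[a=e] S) → 4

== RESULT ==
a | z | f | e | x | v
6 | q | 2 | 6 | q | t
6 | s | 7 | 6 | q | t
8 | t | 9 | 8 | q | q
8 | t | 9 | 8 | t | p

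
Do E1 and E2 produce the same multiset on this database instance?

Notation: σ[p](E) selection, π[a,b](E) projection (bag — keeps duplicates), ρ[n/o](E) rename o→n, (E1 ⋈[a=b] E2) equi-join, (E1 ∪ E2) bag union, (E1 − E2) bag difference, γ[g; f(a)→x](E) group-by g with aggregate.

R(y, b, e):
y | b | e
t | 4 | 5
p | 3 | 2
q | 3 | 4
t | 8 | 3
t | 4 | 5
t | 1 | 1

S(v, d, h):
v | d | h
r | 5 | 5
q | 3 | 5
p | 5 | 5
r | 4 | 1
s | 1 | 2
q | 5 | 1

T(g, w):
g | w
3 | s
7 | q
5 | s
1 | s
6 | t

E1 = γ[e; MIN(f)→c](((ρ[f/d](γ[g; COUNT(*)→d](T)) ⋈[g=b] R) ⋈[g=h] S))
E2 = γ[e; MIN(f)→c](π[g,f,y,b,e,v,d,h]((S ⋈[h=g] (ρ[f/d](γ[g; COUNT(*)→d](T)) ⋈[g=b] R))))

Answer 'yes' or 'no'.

E1 row counts bottom-up:
  T → 5
  γ[g; COUNT(*)→d](T) → 5
  ρ[f/d](γ[g; COUNT(*)→d](T)) → 5
  R → 6
  (ρ[f/d](γ[g; COUNT(*)→d](T)) ⋈[g=b] R) → 3
  S → 6
  ((ρ[f/d](γ[g; COUNT(*)→d](T)) ⋈[g=b] R) ⋈[g=h] S) → 2
  γ[e; MIN(f)→c](((ρ[f/d](γ[g; COUNT(*)→d](T)) ⋈[g=b] R) ⋈[g=h] S)) → 1
E2 row counts bottom-up:
  S → 6
  T → 5
  γ[g; COUNT(*)→d](T) → 5
  ρ[f/d](γ[g; COUNT(*)→d](T)) → 5
  R → 6
  (ρ[f/d](γ[g; COUNT(*)→d](T)) ⋈[g=b] R) → 3
  (S ⋈[h=g] (ρ[f/d](γ[g; COUNT(*)→d](T)) ⋈[g=b] R)) → 2
  π[g,f,y,b,e,v,d,h]((S ⋈[h=g] (ρ[f/d](γ[g; COUNT(*)→d](T)) ⋈[g=b] R))) → 2
  γ[e; MIN(f)→c](π[g,f,y,b,e,v,d,h]((S ⋈[h=g] (ρ[f/d](γ[g; COUNT(*)→d](T)) ⋈[g=b] R)))) → 1

E1 and E2 produce the same multiset:
e | c
1 | 1

yes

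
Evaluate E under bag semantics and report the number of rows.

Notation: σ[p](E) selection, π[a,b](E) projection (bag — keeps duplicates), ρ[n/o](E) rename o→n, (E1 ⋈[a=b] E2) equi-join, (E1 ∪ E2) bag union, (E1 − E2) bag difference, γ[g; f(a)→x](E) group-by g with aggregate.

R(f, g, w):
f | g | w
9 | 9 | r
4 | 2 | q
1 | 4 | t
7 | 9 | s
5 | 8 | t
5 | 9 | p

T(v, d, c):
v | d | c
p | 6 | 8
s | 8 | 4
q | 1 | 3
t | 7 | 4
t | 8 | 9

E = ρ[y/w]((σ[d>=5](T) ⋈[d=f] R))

Per-node cardinality:
  T → 5
  σ[d>=5](T) → 4
  R → 6
  (σ[d>=5](T) ⋈[d=f] R) → 1
  ρ[y/w]((σ[d>=5](T) ⋈[d=f] R)) → 1

|E| = 1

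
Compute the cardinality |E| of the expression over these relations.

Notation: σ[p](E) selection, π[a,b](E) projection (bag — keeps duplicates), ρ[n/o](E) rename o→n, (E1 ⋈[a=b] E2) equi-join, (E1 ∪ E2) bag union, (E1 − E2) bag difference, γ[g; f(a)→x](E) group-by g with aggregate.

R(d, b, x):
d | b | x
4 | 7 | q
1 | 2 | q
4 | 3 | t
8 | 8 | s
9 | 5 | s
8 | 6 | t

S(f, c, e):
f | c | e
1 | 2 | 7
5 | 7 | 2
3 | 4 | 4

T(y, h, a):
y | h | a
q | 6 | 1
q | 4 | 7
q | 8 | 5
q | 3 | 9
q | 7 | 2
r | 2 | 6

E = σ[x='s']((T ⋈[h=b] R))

Row counts bottom-up:
  T → 6
  R → 6
  (T ⋈[h=b] R) → 5
  σ[x='s']((T ⋈[h=b] R)) → 1

|E| = 1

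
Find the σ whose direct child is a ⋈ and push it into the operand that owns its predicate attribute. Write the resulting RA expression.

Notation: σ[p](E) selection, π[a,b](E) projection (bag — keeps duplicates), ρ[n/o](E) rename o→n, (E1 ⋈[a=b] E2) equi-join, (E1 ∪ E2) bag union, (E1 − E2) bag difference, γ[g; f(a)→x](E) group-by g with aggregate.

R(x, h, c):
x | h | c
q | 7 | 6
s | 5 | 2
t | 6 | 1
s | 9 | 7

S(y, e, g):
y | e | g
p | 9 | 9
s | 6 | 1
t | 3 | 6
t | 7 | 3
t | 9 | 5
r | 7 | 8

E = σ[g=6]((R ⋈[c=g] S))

σ filters on g, owned by the right side.
E' = (R ⋈[c=g] σ[g=6](S))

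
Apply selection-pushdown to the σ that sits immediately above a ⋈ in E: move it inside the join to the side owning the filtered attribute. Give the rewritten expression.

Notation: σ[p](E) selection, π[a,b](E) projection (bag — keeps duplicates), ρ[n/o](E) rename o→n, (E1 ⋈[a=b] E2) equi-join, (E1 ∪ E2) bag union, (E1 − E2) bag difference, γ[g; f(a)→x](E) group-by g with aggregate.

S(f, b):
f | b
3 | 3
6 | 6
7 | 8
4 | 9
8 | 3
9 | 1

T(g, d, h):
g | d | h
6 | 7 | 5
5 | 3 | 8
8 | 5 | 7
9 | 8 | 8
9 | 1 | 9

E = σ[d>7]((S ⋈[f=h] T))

σ filters on d, owned by the right side.
E' = (S ⋈[f=h] σ[d>7](T))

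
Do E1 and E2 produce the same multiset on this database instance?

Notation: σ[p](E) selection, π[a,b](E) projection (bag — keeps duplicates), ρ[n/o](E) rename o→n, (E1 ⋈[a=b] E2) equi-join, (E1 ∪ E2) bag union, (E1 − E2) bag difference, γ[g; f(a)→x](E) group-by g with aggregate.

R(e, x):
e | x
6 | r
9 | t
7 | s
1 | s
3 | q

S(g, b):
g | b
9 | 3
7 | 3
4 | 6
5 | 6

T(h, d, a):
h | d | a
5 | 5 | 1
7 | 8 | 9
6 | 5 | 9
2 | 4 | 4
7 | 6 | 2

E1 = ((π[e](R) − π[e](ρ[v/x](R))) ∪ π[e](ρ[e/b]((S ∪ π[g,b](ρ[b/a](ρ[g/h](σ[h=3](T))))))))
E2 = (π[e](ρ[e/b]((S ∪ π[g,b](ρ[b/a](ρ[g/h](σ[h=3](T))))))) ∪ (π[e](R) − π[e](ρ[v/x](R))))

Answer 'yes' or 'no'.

E1 subexpression sizes:
  R → 5
  π[e](R) → 5
  R → 5
  ρ[v/x](R) → 5
  π[e](ρ[v/x](R)) → 5
  (π[e](R) − π[e](ρ[v/x](R))) → 0
  S → 4
  T → 5
  σ[h=3](T) → 0
  ρ[g/h](σ[h=3](T)) → 0
  ρ[b/a](ρ[g/h](σ[h=3](T))) → 0
  π[g,b](ρ[b/a](ρ[g/h](σ[h=3](T)))) → 0
  (S ∪ π[g,b](ρ[b/a](ρ[g/h](σ[h=3](T))))) → 4
  ρ[e/b]((S ∪ π[g,b](ρ[b/a](ρ[g/h](σ[h=3](T)))))) → 4
  π[e](ρ[e/b]((S ∪ π[g,b](ρ[b/a](ρ[g/h](σ[h=3](T))))))) → 4
  ((π[e](R) − π[e](ρ[v/x](R))) ∪ π[e](ρ[e/b]((S ∪ π[g,b](ρ[b/a](ρ[g/h](σ[h=3](T)))))))) → 4
E2 subexpression sizes:
  S → 4
  T → 5
  σ[h=3](T) → 0
  ρ[g/h](σ[h=3](T)) → 0
  ρ[b/a](ρ[g/h](σ[h=3](T))) → 0
  π[g,b](ρ[b/a](ρ[g/h](σ[h=3](T)))) → 0
  (S ∪ π[g,b](ρ[b/a](ρ[g/h](σ[h=3](T))))) → 4
  ρ[e/b]((S ∪ π[g,b](ρ[b/a](ρ[g/h](σ[h=3](T)))))) → 4
  π[e](ρ[e/b]((S ∪ π[g,b](ρ[b/a](ρ[g/h](σ[h=3](T))))))) → 4
  R → 5
  π[e](R) → 5
  R → 5
  ρ[v/x](R) → 5
  π[e](ρ[v/x](R)) → 5
  (π[e](R) − π[e](ρ[v/x](R))) → 0
  (π[e](ρ[e/b]((S ∪ π[g,b](ρ[b/a](ρ[g/h](σ[h=3](T))))))) ∪ (π[e](R) − π[e](ρ[v/x](R)))) → 4

E1 and E2 produce the same multiset:
e
3
3
6
6

yes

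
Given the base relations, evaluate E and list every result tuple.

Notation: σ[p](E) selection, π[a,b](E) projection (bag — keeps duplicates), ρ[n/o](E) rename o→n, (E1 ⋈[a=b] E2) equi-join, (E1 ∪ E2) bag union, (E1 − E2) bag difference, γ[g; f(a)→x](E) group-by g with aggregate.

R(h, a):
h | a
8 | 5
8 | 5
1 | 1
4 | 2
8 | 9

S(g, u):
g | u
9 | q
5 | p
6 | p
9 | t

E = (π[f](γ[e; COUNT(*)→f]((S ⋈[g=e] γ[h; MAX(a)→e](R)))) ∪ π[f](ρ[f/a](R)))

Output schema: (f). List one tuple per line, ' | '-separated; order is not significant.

Per-node cardinality:
  S → 4
  R → 5
  γ[h; MAX(a)→e](R) → 3
  (S ⋈[g=e] γ[h; MAX(a)→e](R)) → 2
  γ[e; COUNT(*)→f]((S ⋈[g=e] γ[h; MAX(a)→e](R))) → 1
  π[f](γ[e; COUNT(*)→f]((S ⋈[g=e] γ[h; MAX(a)→e](R)))) → 1
  R → 5
  ρ[f/a](R) → 5
  π[f](ρ[f/a](R)) → 5
  (π[f](γ[e; COUNT(*)→f]((S ⋈[g=e] γ[h; MAX(a)→e](R)))) ∪ π[f](ρ[f/a](R))) → 6

== RESULT ==
f
1
2
2
5
5
9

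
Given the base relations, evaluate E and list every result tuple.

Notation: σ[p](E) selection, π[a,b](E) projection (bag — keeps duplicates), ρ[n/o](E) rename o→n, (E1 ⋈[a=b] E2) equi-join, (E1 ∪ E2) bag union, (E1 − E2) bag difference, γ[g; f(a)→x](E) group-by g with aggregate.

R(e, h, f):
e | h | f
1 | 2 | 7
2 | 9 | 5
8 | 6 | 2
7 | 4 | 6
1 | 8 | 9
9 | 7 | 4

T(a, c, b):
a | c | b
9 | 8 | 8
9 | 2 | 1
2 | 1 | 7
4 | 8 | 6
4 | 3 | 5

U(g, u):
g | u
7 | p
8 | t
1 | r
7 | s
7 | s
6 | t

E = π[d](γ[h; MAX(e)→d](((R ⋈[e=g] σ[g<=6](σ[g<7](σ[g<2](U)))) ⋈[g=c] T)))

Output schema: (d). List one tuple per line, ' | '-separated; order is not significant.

Subexpression sizes:
  R → 6
  U → 6
  σ[g<2](U) → 1
  σ[g<7](σ[g<2](U)) → 1
  σ[g<=6](σ[g<7](σ[g<2](U))) → 1
  (R ⋈[e=g] σ[g<=6](σ[g<7](σ[g<2](U)))) → 2
  T → 5
  ((R ⋈[e=g] σ[g<=6](σ[g<7](σ[g<2](U)))) ⋈[g=c] T) → 2
  γ[h; MAX(e)→d](((R ⋈[e=g] σ[g<=6](σ[g<7](σ[g<2](U)))) ⋈[g=c] T)) → 2
  π[d](γ[h; MAX(e)→d](((R ⋈[e=g] σ[g<=6](σ[g<7](σ[g<2](U)))) ⋈[g=c] T))) → 2

== RESULT ==
d
1
1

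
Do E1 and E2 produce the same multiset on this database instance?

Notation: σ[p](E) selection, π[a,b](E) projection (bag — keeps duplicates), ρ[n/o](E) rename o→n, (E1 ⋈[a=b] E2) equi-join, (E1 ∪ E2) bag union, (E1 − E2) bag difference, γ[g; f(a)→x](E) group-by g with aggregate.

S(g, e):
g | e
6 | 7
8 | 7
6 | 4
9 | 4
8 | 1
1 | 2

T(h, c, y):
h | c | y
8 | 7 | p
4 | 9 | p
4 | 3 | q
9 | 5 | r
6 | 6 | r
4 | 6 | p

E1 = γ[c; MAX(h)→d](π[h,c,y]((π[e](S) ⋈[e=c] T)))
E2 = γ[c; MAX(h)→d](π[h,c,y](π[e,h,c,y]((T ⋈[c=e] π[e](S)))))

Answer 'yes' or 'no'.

E1 per-node cardinality:
  S → 6
  π[e](S) → 6
  T → 6
  (π[e](S) ⋈[e=c] T) → 2
  π[h,c,y]((π[e](S) ⋈[e=c] T)) → 2
  γ[c; MAX(h)→d](π[h,c,y]((π[e](S) ⋈[e=c] T))) → 1
E2 per-node cardinality:
  T → 6
  S → 6
  π[e](S) → 6
  (T ⋈[c=e] π[e](S)) → 2
  π[e,h,c,y]((T ⋈[c=e] π[e](S))) → 2
  π[h,c,y](π[e,h,c,y]((T ⋈[c=e] π[e](S)))) → 2
  γ[c; MAX(h)→d](π[h,c,y](π[e,h,c,y]((T ⋈[c=e] π[e](S))))) → 1

E1 and E2 produce the same multiset:
c | d
7 | 8

yes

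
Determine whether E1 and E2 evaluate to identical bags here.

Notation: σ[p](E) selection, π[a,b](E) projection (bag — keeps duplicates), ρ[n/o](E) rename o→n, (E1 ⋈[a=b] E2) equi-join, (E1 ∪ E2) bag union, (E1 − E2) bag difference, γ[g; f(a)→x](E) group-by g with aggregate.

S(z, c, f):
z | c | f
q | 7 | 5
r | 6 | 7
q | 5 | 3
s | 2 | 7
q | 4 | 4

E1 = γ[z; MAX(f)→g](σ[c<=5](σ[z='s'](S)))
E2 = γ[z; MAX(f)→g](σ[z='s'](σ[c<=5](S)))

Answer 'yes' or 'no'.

E1 stepwise |·|:
  S → 5
  σ[z='s'](S) → 1
  σ[c<=5](σ[z='s'](S)) → 1
  γ[z; MAX(f)→g](σ[c<=5](σ[z='s'](S))) → 1
E2 stepwise |·|:
  S → 5
  σ[c<=5](S) → 3
  σ[z='s'](σ[c<=5](S)) → 1
  γ[z; MAX(f)→g](σ[z='s'](σ[c<=5](S))) → 1

E1 and E2 produce the same multiset:
z | g
s | 7

yes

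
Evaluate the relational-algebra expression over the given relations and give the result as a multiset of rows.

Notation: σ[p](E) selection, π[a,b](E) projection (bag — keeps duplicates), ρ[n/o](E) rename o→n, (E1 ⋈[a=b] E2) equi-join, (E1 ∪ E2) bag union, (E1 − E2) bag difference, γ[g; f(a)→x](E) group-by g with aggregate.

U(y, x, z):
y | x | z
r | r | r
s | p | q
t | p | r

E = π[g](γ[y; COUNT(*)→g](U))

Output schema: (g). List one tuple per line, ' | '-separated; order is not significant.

Per-node cardinality:
  U → 3
  γ[y; COUNT(*)→g](U) → 3
  π[g](γ[y; COUNT(*)→g](U)) → 3

== RESULT ==
g
1
1
1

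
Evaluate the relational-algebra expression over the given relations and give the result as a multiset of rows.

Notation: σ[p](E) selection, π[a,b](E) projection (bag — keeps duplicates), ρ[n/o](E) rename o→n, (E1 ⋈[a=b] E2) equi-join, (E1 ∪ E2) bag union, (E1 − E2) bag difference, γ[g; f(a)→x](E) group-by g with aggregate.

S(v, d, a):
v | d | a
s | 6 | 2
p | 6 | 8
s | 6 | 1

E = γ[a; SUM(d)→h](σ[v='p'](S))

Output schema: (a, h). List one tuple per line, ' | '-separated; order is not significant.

Per-node cardinality:
  S → 3
  σ[v='p'](S) → 1
  γ[a; SUM(d)→h](σ[v='p'](S)) → 1

== RESULT ==
a | h
8 | 6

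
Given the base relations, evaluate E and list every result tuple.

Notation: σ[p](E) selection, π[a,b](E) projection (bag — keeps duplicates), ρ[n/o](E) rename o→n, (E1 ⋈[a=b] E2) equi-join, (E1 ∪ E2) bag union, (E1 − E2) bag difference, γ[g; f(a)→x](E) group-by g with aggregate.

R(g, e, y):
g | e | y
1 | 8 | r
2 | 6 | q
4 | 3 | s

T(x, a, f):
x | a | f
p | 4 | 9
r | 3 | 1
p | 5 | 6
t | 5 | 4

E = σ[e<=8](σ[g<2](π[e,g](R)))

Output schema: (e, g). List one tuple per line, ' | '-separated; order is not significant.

Per-node cardinality:
  R → 3
  π[e,g](R) → 3
  σ[g<2](π[e,g](R)) → 1
  σ[e<=8](σ[g<2](π[e,g](R))) → 1

== RESULT ==
e | g
8 | 1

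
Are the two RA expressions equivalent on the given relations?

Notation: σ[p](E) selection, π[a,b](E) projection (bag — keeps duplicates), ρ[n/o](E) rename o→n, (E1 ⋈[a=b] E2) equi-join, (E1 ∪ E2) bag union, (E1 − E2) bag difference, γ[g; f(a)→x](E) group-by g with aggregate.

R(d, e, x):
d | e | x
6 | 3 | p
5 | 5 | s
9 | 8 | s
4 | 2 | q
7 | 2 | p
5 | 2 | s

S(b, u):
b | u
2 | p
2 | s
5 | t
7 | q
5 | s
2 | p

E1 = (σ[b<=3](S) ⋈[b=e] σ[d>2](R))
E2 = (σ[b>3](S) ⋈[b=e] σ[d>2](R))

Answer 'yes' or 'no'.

E1 stepwise |·|:
  S → 6
  σ[b<=3](S) → 3
  R → 6
  σ[d>2](R) → 6
  (σ[b<=3](S) ⋈[b=e] σ[d>2](R)) → 9
E2 stepwise |·|:
  S → 6
  σ[b>3](S) → 3
  R → 6
  σ[d>2](R) → 6
  (σ[b>3](S) ⋈[b=e] σ[d>2](R)) → 2

E1 result:
b | u | d | e | x
2 | p | 4 | 2 | q
2 | p | 4 | 2 | q
2 | p | 5 | 2 | s
2 | p | 5 | 2 | s
2 | p | 7 | 2 | p
2 | p | 7 | 2 | p
2 | s | 4 | 2 | q
2 | s | 5 | 2 | s
2 | s | 7 | 2 | p
E2 result:
b | u | d | e | x
5 | s | 5 | 5 | s
5 | t | 5 | 5 | s
Witness: (2, 's', 7, 2, 'p') appears 1× in E1 but 0× in E2.

no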